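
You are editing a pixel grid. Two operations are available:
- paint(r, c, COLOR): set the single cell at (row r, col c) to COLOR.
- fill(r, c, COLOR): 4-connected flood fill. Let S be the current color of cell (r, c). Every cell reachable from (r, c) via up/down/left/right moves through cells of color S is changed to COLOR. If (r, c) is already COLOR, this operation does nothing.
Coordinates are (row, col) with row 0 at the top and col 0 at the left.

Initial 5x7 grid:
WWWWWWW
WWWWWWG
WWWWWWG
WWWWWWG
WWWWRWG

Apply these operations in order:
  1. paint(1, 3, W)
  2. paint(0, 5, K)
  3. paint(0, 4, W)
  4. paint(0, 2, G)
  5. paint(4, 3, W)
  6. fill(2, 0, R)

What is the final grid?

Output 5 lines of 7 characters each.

After op 1 paint(1,3,W):
WWWWWWW
WWWWWWG
WWWWWWG
WWWWWWG
WWWWRWG
After op 2 paint(0,5,K):
WWWWWKW
WWWWWWG
WWWWWWG
WWWWWWG
WWWWRWG
After op 3 paint(0,4,W):
WWWWWKW
WWWWWWG
WWWWWWG
WWWWWWG
WWWWRWG
After op 4 paint(0,2,G):
WWGWWKW
WWWWWWG
WWWWWWG
WWWWWWG
WWWWRWG
After op 5 paint(4,3,W):
WWGWWKW
WWWWWWG
WWWWWWG
WWWWWWG
WWWWRWG
After op 6 fill(2,0,R) [27 cells changed]:
RRGRRKW
RRRRRRG
RRRRRRG
RRRRRRG
RRRRRRG

Answer: RRGRRKW
RRRRRRG
RRRRRRG
RRRRRRG
RRRRRRG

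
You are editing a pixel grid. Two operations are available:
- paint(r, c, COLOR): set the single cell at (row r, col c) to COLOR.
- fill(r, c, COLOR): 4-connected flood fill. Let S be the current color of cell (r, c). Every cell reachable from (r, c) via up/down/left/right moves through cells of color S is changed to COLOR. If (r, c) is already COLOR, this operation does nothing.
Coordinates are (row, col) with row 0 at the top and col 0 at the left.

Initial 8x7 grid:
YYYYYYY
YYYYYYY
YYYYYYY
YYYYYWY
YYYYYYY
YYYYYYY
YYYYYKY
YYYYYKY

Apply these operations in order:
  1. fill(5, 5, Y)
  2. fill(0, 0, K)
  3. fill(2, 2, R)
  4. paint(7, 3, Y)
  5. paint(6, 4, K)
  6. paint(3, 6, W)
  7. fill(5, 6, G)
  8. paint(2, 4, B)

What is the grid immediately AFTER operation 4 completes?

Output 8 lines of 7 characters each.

Answer: RRRRRRR
RRRRRRR
RRRRRRR
RRRRRWR
RRRRRRR
RRRRRRR
RRRRRRR
RRRYRRR

Derivation:
After op 1 fill(5,5,Y) [0 cells changed]:
YYYYYYY
YYYYYYY
YYYYYYY
YYYYYWY
YYYYYYY
YYYYYYY
YYYYYKY
YYYYYKY
After op 2 fill(0,0,K) [53 cells changed]:
KKKKKKK
KKKKKKK
KKKKKKK
KKKKKWK
KKKKKKK
KKKKKKK
KKKKKKK
KKKKKKK
After op 3 fill(2,2,R) [55 cells changed]:
RRRRRRR
RRRRRRR
RRRRRRR
RRRRRWR
RRRRRRR
RRRRRRR
RRRRRRR
RRRRRRR
After op 4 paint(7,3,Y):
RRRRRRR
RRRRRRR
RRRRRRR
RRRRRWR
RRRRRRR
RRRRRRR
RRRRRRR
RRRYRRR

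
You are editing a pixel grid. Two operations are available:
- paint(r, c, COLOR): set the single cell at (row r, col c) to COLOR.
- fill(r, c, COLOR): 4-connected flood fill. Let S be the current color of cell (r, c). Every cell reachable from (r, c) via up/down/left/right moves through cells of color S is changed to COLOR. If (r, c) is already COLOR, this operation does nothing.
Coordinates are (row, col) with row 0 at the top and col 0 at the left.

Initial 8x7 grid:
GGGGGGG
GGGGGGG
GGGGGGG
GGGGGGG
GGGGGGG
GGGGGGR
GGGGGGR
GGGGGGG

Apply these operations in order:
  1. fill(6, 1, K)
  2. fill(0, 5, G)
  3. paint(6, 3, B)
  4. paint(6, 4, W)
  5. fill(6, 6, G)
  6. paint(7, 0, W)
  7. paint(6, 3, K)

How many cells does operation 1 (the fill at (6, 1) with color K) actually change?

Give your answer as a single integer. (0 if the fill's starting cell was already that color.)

After op 1 fill(6,1,K) [54 cells changed]:
KKKKKKK
KKKKKKK
KKKKKKK
KKKKKKK
KKKKKKK
KKKKKKR
KKKKKKR
KKKKKKK

Answer: 54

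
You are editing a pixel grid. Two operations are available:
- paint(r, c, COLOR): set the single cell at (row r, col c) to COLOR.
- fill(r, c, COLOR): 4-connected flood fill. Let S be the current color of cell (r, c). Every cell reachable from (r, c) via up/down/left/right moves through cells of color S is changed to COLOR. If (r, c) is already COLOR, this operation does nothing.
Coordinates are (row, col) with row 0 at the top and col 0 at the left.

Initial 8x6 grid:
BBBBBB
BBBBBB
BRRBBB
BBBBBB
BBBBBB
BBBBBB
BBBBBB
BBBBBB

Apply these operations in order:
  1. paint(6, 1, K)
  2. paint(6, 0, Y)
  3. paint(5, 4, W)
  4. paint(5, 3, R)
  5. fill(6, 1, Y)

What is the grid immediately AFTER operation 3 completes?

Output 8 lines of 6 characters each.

After op 1 paint(6,1,K):
BBBBBB
BBBBBB
BRRBBB
BBBBBB
BBBBBB
BBBBBB
BKBBBB
BBBBBB
After op 2 paint(6,0,Y):
BBBBBB
BBBBBB
BRRBBB
BBBBBB
BBBBBB
BBBBBB
YKBBBB
BBBBBB
After op 3 paint(5,4,W):
BBBBBB
BBBBBB
BRRBBB
BBBBBB
BBBBBB
BBBBWB
YKBBBB
BBBBBB

Answer: BBBBBB
BBBBBB
BRRBBB
BBBBBB
BBBBBB
BBBBWB
YKBBBB
BBBBBB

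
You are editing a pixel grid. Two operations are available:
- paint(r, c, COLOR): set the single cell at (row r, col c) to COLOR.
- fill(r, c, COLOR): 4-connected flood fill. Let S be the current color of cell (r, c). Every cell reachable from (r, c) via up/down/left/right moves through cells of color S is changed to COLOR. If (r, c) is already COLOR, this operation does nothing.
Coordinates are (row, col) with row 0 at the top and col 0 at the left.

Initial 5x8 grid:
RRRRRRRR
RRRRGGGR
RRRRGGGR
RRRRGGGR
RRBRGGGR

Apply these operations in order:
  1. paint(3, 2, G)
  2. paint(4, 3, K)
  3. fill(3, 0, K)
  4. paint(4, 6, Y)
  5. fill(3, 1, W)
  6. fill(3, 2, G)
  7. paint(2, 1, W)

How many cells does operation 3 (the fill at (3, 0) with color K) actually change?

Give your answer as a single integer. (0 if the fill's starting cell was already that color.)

Answer: 25

Derivation:
After op 1 paint(3,2,G):
RRRRRRRR
RRRRGGGR
RRRRGGGR
RRGRGGGR
RRBRGGGR
After op 2 paint(4,3,K):
RRRRRRRR
RRRRGGGR
RRRRGGGR
RRGRGGGR
RRBKGGGR
After op 3 fill(3,0,K) [25 cells changed]:
KKKKKKKK
KKKKGGGK
KKKKGGGK
KKGKGGGK
KKBKGGGK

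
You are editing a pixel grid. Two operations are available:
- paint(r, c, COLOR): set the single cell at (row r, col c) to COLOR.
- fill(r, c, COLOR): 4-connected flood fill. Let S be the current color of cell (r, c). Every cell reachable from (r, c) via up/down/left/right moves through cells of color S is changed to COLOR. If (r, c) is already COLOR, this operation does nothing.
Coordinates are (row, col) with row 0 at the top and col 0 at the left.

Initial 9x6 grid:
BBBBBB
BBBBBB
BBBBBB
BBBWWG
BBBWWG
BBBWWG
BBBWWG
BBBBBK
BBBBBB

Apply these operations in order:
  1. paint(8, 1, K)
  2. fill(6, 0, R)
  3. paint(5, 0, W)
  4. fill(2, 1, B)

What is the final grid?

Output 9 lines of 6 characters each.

After op 1 paint(8,1,K):
BBBBBB
BBBBBB
BBBBBB
BBBWWG
BBBWWG
BBBWWG
BBBWWG
BBBBBK
BKBBBB
After op 2 fill(6,0,R) [40 cells changed]:
RRRRRR
RRRRRR
RRRRRR
RRRWWG
RRRWWG
RRRWWG
RRRWWG
RRRRRK
RKRRRR
After op 3 paint(5,0,W):
RRRRRR
RRRRRR
RRRRRR
RRRWWG
RRRWWG
WRRWWG
RRRWWG
RRRRRK
RKRRRR
After op 4 fill(2,1,B) [39 cells changed]:
BBBBBB
BBBBBB
BBBBBB
BBBWWG
BBBWWG
WBBWWG
BBBWWG
BBBBBK
BKBBBB

Answer: BBBBBB
BBBBBB
BBBBBB
BBBWWG
BBBWWG
WBBWWG
BBBWWG
BBBBBK
BKBBBB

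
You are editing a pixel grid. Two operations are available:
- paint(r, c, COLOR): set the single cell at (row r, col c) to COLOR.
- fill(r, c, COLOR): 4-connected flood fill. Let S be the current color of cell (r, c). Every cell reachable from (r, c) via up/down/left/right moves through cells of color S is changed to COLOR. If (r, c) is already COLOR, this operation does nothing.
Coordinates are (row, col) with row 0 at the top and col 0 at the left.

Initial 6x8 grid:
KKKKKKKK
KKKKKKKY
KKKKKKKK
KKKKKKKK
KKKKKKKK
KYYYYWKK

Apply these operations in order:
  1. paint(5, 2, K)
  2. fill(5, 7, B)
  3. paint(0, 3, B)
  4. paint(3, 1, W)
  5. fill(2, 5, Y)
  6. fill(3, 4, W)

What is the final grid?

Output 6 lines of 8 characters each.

After op 1 paint(5,2,K):
KKKKKKKK
KKKKKKKY
KKKKKKKK
KKKKKKKK
KKKKKKKK
KYKYYWKK
After op 2 fill(5,7,B) [43 cells changed]:
BBBBBBBB
BBBBBBBY
BBBBBBBB
BBBBBBBB
BBBBBBBB
BYBYYWBB
After op 3 paint(0,3,B):
BBBBBBBB
BBBBBBBY
BBBBBBBB
BBBBBBBB
BBBBBBBB
BYBYYWBB
After op 4 paint(3,1,W):
BBBBBBBB
BBBBBBBY
BBBBBBBB
BWBBBBBB
BBBBBBBB
BYBYYWBB
After op 5 fill(2,5,Y) [42 cells changed]:
YYYYYYYY
YYYYYYYY
YYYYYYYY
YWYYYYYY
YYYYYYYY
YYYYYWYY
After op 6 fill(3,4,W) [46 cells changed]:
WWWWWWWW
WWWWWWWW
WWWWWWWW
WWWWWWWW
WWWWWWWW
WWWWWWWW

Answer: WWWWWWWW
WWWWWWWW
WWWWWWWW
WWWWWWWW
WWWWWWWW
WWWWWWWW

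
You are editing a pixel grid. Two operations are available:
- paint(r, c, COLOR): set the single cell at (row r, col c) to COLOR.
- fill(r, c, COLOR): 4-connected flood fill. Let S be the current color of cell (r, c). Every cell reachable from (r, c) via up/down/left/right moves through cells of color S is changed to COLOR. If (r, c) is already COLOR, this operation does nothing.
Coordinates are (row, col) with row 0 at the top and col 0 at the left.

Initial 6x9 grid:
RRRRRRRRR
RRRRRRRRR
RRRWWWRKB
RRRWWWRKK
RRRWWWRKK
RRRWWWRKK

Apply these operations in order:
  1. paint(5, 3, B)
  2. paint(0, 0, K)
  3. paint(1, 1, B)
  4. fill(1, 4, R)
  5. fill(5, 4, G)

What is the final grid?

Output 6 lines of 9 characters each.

After op 1 paint(5,3,B):
RRRRRRRRR
RRRRRRRRR
RRRWWWRKB
RRRWWWRKK
RRRWWWRKK
RRRBWWRKK
After op 2 paint(0,0,K):
KRRRRRRRR
RRRRRRRRR
RRRWWWRKB
RRRWWWRKK
RRRWWWRKK
RRRBWWRKK
After op 3 paint(1,1,B):
KRRRRRRRR
RBRRRRRRR
RRRWWWRKB
RRRWWWRKK
RRRWWWRKK
RRRBWWRKK
After op 4 fill(1,4,R) [0 cells changed]:
KRRRRRRRR
RBRRRRRRR
RRRWWWRKB
RRRWWWRKK
RRRWWWRKK
RRRBWWRKK
After op 5 fill(5,4,G) [11 cells changed]:
KRRRRRRRR
RBRRRRRRR
RRRGGGRKB
RRRGGGRKK
RRRGGGRKK
RRRBGGRKK

Answer: KRRRRRRRR
RBRRRRRRR
RRRGGGRKB
RRRGGGRKK
RRRGGGRKK
RRRBGGRKK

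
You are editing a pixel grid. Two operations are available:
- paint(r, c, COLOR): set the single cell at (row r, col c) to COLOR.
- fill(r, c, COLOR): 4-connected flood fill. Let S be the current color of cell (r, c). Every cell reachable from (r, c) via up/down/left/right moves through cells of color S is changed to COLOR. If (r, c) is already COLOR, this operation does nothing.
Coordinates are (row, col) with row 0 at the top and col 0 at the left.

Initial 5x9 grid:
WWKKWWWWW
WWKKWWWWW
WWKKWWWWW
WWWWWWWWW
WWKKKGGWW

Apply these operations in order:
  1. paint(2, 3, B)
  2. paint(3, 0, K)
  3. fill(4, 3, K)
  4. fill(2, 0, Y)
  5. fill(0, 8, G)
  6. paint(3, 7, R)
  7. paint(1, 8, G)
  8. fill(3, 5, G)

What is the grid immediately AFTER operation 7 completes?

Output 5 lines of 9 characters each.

After op 1 paint(2,3,B):
WWKKWWWWW
WWKKWWWWW
WWKBWWWWW
WWWWWWWWW
WWKKKGGWW
After op 2 paint(3,0,K):
WWKKWWWWW
WWKKWWWWW
WWKBWWWWW
KWWWWWWWW
WWKKKGGWW
After op 3 fill(4,3,K) [0 cells changed]:
WWKKWWWWW
WWKKWWWWW
WWKBWWWWW
KWWWWWWWW
WWKKKGGWW
After op 4 fill(2,0,Y) [33 cells changed]:
YYKKYYYYY
YYKKYYYYY
YYKBYYYYY
KYYYYYYYY
YYKKKGGYY
After op 5 fill(0,8,G) [33 cells changed]:
GGKKGGGGG
GGKKGGGGG
GGKBGGGGG
KGGGGGGGG
GGKKKGGGG
After op 6 paint(3,7,R):
GGKKGGGGG
GGKKGGGGG
GGKBGGGGG
KGGGGGGRG
GGKKKGGGG
After op 7 paint(1,8,G):
GGKKGGGGG
GGKKGGGGG
GGKBGGGGG
KGGGGGGRG
GGKKKGGGG

Answer: GGKKGGGGG
GGKKGGGGG
GGKBGGGGG
KGGGGGGRG
GGKKKGGGG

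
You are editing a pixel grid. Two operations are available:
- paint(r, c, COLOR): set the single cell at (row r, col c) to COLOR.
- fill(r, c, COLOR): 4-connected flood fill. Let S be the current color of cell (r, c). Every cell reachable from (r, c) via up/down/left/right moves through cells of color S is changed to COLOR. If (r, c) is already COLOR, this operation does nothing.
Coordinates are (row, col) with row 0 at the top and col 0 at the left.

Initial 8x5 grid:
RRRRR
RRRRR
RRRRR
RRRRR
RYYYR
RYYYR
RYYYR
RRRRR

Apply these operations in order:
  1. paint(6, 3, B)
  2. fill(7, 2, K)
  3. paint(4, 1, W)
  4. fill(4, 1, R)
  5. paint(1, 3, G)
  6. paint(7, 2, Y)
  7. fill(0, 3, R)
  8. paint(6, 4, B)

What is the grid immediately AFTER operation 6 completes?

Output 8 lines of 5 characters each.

After op 1 paint(6,3,B):
RRRRR
RRRRR
RRRRR
RRRRR
RYYYR
RYYYR
RYYBR
RRRRR
After op 2 fill(7,2,K) [31 cells changed]:
KKKKK
KKKKK
KKKKK
KKKKK
KYYYK
KYYYK
KYYBK
KKKKK
After op 3 paint(4,1,W):
KKKKK
KKKKK
KKKKK
KKKKK
KWYYK
KYYYK
KYYBK
KKKKK
After op 4 fill(4,1,R) [1 cells changed]:
KKKKK
KKKKK
KKKKK
KKKKK
KRYYK
KYYYK
KYYBK
KKKKK
After op 5 paint(1,3,G):
KKKKK
KKKGK
KKKKK
KKKKK
KRYYK
KYYYK
KYYBK
KKKKK
After op 6 paint(7,2,Y):
KKKKK
KKKGK
KKKKK
KKKKK
KRYYK
KYYYK
KYYBK
KKYKK

Answer: KKKKK
KKKGK
KKKKK
KKKKK
KRYYK
KYYYK
KYYBK
KKYKK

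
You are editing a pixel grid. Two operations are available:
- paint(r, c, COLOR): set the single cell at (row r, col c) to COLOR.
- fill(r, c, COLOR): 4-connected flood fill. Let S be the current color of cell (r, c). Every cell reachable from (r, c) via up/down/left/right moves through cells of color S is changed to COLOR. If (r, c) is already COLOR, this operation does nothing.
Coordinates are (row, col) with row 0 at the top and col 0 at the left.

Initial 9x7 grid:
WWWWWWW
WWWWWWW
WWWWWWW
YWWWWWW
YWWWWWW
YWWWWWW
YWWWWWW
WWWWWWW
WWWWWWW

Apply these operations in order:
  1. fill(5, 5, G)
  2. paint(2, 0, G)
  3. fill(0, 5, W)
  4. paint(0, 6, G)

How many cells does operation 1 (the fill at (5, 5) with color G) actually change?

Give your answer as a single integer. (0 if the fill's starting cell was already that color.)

After op 1 fill(5,5,G) [59 cells changed]:
GGGGGGG
GGGGGGG
GGGGGGG
YGGGGGG
YGGGGGG
YGGGGGG
YGGGGGG
GGGGGGG
GGGGGGG

Answer: 59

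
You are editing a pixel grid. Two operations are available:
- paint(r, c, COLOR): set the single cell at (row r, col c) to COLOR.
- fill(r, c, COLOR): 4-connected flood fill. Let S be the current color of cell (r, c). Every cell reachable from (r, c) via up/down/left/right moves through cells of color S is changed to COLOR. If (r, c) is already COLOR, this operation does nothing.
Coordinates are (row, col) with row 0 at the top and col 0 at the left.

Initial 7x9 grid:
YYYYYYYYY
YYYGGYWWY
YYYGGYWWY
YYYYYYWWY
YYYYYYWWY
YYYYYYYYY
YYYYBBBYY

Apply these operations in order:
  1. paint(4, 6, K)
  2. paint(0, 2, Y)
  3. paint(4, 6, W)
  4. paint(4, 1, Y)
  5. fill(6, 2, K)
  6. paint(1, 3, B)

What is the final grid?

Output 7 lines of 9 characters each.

After op 1 paint(4,6,K):
YYYYYYYYY
YYYGGYWWY
YYYGGYWWY
YYYYYYWWY
YYYYYYKWY
YYYYYYYYY
YYYYBBBYY
After op 2 paint(0,2,Y):
YYYYYYYYY
YYYGGYWWY
YYYGGYWWY
YYYYYYWWY
YYYYYYKWY
YYYYYYYYY
YYYYBBBYY
After op 3 paint(4,6,W):
YYYYYYYYY
YYYGGYWWY
YYYGGYWWY
YYYYYYWWY
YYYYYYWWY
YYYYYYYYY
YYYYBBBYY
After op 4 paint(4,1,Y):
YYYYYYYYY
YYYGGYWWY
YYYGGYWWY
YYYYYYWWY
YYYYYYWWY
YYYYYYYYY
YYYYBBBYY
After op 5 fill(6,2,K) [48 cells changed]:
KKKKKKKKK
KKKGGKWWK
KKKGGKWWK
KKKKKKWWK
KKKKKKWWK
KKKKKKKKK
KKKKBBBKK
After op 6 paint(1,3,B):
KKKKKKKKK
KKKBGKWWK
KKKGGKWWK
KKKKKKWWK
KKKKKKWWK
KKKKKKKKK
KKKKBBBKK

Answer: KKKKKKKKK
KKKBGKWWK
KKKGGKWWK
KKKKKKWWK
KKKKKKWWK
KKKKKKKKK
KKKKBBBKK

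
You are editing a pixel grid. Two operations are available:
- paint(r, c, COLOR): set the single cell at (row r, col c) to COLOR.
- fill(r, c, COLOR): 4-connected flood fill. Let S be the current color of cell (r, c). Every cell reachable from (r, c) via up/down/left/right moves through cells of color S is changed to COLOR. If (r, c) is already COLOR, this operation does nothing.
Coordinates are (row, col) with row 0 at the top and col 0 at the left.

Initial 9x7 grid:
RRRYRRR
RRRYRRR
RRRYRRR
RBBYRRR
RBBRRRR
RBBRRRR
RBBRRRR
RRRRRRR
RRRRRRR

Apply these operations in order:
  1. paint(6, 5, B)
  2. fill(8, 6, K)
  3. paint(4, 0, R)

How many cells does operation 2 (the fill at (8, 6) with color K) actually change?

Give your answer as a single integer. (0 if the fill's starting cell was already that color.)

Answer: 50

Derivation:
After op 1 paint(6,5,B):
RRRYRRR
RRRYRRR
RRRYRRR
RBBYRRR
RBBRRRR
RBBRRRR
RBBRRBR
RRRRRRR
RRRRRRR
After op 2 fill(8,6,K) [50 cells changed]:
KKKYKKK
KKKYKKK
KKKYKKK
KBBYKKK
KBBKKKK
KBBKKKK
KBBKKBK
KKKKKKK
KKKKKKK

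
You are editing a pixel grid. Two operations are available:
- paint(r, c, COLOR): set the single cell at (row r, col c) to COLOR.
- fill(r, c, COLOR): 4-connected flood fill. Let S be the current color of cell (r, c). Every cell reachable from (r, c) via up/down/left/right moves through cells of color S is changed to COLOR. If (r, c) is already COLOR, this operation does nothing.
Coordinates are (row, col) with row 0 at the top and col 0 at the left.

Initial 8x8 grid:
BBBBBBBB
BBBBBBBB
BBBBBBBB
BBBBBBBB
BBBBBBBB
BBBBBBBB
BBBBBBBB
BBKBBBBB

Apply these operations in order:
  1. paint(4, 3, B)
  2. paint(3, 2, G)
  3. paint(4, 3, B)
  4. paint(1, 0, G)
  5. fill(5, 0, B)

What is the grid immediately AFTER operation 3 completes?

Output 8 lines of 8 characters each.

After op 1 paint(4,3,B):
BBBBBBBB
BBBBBBBB
BBBBBBBB
BBBBBBBB
BBBBBBBB
BBBBBBBB
BBBBBBBB
BBKBBBBB
After op 2 paint(3,2,G):
BBBBBBBB
BBBBBBBB
BBBBBBBB
BBGBBBBB
BBBBBBBB
BBBBBBBB
BBBBBBBB
BBKBBBBB
After op 3 paint(4,3,B):
BBBBBBBB
BBBBBBBB
BBBBBBBB
BBGBBBBB
BBBBBBBB
BBBBBBBB
BBBBBBBB
BBKBBBBB

Answer: BBBBBBBB
BBBBBBBB
BBBBBBBB
BBGBBBBB
BBBBBBBB
BBBBBBBB
BBBBBBBB
BBKBBBBB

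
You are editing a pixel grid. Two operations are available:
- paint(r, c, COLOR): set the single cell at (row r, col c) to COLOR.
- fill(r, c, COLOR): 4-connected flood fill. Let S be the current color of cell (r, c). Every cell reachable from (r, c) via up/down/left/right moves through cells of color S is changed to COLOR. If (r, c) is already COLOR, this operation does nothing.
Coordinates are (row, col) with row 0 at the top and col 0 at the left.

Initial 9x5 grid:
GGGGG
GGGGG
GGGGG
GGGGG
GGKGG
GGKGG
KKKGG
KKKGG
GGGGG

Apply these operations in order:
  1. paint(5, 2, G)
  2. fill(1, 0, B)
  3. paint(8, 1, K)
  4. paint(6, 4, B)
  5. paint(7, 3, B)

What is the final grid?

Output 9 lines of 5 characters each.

Answer: BBBBB
BBBBB
BBBBB
BBBBB
BBKBB
BBBBB
KKKBB
KKKBB
BKBBB

Derivation:
After op 1 paint(5,2,G):
GGGGG
GGGGG
GGGGG
GGGGG
GGKGG
GGGGG
KKKGG
KKKGG
GGGGG
After op 2 fill(1,0,B) [38 cells changed]:
BBBBB
BBBBB
BBBBB
BBBBB
BBKBB
BBBBB
KKKBB
KKKBB
BBBBB
After op 3 paint(8,1,K):
BBBBB
BBBBB
BBBBB
BBBBB
BBKBB
BBBBB
KKKBB
KKKBB
BKBBB
After op 4 paint(6,4,B):
BBBBB
BBBBB
BBBBB
BBBBB
BBKBB
BBBBB
KKKBB
KKKBB
BKBBB
After op 5 paint(7,3,B):
BBBBB
BBBBB
BBBBB
BBBBB
BBKBB
BBBBB
KKKBB
KKKBB
BKBBB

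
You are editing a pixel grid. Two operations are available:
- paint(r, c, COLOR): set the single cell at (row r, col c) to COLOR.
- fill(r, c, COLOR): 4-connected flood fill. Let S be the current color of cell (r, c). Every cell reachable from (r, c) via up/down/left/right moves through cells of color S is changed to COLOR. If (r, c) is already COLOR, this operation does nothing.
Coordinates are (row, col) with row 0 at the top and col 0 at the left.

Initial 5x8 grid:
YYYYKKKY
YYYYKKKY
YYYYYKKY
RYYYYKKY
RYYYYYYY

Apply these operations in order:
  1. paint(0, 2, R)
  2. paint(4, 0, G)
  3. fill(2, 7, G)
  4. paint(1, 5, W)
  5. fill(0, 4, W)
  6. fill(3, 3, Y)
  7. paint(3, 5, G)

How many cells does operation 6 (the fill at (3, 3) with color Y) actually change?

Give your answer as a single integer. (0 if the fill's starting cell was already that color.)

Answer: 28

Derivation:
After op 1 paint(0,2,R):
YYRYKKKY
YYYYKKKY
YYYYYKKY
RYYYYKKY
RYYYYYYY
After op 2 paint(4,0,G):
YYRYKKKY
YYYYKKKY
YYYYYKKY
RYYYYKKY
GYYYYYYY
After op 3 fill(2,7,G) [27 cells changed]:
GGRGKKKG
GGGGKKKG
GGGGGKKG
RGGGGKKG
GGGGGGGG
After op 4 paint(1,5,W):
GGRGKKKG
GGGGKWKG
GGGGGKKG
RGGGGKKG
GGGGGGGG
After op 5 fill(0,4,W) [9 cells changed]:
GGRGWWWG
GGGGWWWG
GGGGGWWG
RGGGGWWG
GGGGGGGG
After op 6 fill(3,3,Y) [28 cells changed]:
YYRYWWWY
YYYYWWWY
YYYYYWWY
RYYYYWWY
YYYYYYYY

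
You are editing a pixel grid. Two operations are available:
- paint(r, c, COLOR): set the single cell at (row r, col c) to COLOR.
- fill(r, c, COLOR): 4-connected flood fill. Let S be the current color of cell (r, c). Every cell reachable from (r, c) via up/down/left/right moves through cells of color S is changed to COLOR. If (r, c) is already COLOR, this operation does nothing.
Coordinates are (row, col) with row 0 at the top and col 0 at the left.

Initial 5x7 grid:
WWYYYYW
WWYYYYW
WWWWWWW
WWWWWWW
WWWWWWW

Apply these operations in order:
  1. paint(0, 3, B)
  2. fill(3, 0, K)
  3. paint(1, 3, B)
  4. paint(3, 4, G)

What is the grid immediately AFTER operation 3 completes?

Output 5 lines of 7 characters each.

After op 1 paint(0,3,B):
WWYBYYW
WWYYYYW
WWWWWWW
WWWWWWW
WWWWWWW
After op 2 fill(3,0,K) [27 cells changed]:
KKYBYYK
KKYYYYK
KKKKKKK
KKKKKKK
KKKKKKK
After op 3 paint(1,3,B):
KKYBYYK
KKYBYYK
KKKKKKK
KKKKKKK
KKKKKKK

Answer: KKYBYYK
KKYBYYK
KKKKKKK
KKKKKKK
KKKKKKK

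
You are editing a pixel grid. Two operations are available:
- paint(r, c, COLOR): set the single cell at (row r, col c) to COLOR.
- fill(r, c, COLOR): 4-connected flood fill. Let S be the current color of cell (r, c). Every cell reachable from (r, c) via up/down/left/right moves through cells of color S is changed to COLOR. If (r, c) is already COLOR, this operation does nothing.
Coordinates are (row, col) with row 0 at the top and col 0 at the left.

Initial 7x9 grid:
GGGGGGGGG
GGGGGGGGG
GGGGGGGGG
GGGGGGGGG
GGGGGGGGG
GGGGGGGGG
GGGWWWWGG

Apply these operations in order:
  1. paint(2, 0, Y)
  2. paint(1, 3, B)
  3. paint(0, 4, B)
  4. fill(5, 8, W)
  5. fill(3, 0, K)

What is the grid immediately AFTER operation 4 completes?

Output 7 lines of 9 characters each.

Answer: WWWWBWWWW
WWWBWWWWW
YWWWWWWWW
WWWWWWWWW
WWWWWWWWW
WWWWWWWWW
WWWWWWWWW

Derivation:
After op 1 paint(2,0,Y):
GGGGGGGGG
GGGGGGGGG
YGGGGGGGG
GGGGGGGGG
GGGGGGGGG
GGGGGGGGG
GGGWWWWGG
After op 2 paint(1,3,B):
GGGGGGGGG
GGGBGGGGG
YGGGGGGGG
GGGGGGGGG
GGGGGGGGG
GGGGGGGGG
GGGWWWWGG
After op 3 paint(0,4,B):
GGGGBGGGG
GGGBGGGGG
YGGGGGGGG
GGGGGGGGG
GGGGGGGGG
GGGGGGGGG
GGGWWWWGG
After op 4 fill(5,8,W) [56 cells changed]:
WWWWBWWWW
WWWBWWWWW
YWWWWWWWW
WWWWWWWWW
WWWWWWWWW
WWWWWWWWW
WWWWWWWWW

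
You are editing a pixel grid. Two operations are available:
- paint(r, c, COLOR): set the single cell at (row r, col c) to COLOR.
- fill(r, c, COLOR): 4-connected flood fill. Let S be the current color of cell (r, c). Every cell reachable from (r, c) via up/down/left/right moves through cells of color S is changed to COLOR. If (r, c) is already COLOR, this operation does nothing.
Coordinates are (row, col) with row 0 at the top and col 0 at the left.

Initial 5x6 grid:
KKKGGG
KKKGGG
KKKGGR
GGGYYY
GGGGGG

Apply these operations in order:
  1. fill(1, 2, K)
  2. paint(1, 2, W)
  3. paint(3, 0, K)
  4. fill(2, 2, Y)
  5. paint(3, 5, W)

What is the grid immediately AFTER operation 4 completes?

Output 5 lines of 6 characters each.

After op 1 fill(1,2,K) [0 cells changed]:
KKKGGG
KKKGGG
KKKGGR
GGGYYY
GGGGGG
After op 2 paint(1,2,W):
KKKGGG
KKWGGG
KKKGGR
GGGYYY
GGGGGG
After op 3 paint(3,0,K):
KKKGGG
KKWGGG
KKKGGR
KGGYYY
GGGGGG
After op 4 fill(2,2,Y) [9 cells changed]:
YYYGGG
YYWGGG
YYYGGR
YGGYYY
GGGGGG

Answer: YYYGGG
YYWGGG
YYYGGR
YGGYYY
GGGGGG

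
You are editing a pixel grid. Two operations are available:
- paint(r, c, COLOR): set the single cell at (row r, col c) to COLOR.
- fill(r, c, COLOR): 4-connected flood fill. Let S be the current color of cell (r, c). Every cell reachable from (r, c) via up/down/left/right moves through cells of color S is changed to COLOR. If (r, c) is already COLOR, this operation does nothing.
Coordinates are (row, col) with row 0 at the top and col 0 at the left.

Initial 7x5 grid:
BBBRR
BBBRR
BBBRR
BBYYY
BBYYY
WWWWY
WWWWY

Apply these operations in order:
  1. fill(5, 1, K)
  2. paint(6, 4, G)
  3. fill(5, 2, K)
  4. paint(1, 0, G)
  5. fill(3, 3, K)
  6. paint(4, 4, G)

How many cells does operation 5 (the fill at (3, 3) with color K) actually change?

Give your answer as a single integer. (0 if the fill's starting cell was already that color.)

After op 1 fill(5,1,K) [8 cells changed]:
BBBRR
BBBRR
BBBRR
BBYYY
BBYYY
KKKKY
KKKKY
After op 2 paint(6,4,G):
BBBRR
BBBRR
BBBRR
BBYYY
BBYYY
KKKKY
KKKKG
After op 3 fill(5,2,K) [0 cells changed]:
BBBRR
BBBRR
BBBRR
BBYYY
BBYYY
KKKKY
KKKKG
After op 4 paint(1,0,G):
BBBRR
GBBRR
BBBRR
BBYYY
BBYYY
KKKKY
KKKKG
After op 5 fill(3,3,K) [7 cells changed]:
BBBRR
GBBRR
BBBRR
BBKKK
BBKKK
KKKKK
KKKKG

Answer: 7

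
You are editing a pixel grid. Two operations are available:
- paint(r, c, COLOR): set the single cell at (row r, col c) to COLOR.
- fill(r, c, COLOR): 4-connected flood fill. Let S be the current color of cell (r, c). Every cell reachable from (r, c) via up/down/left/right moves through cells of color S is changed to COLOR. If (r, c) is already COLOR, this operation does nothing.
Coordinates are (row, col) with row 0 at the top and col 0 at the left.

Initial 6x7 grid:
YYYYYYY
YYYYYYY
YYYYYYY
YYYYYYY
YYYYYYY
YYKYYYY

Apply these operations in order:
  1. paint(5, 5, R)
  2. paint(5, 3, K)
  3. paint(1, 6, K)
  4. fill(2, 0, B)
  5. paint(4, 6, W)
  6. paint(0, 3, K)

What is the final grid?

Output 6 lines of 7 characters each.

Answer: BBBKBBB
BBBBBBK
BBBBBBB
BBBBBBB
BBBBBBW
BBKKBRB

Derivation:
After op 1 paint(5,5,R):
YYYYYYY
YYYYYYY
YYYYYYY
YYYYYYY
YYYYYYY
YYKYYRY
After op 2 paint(5,3,K):
YYYYYYY
YYYYYYY
YYYYYYY
YYYYYYY
YYYYYYY
YYKKYRY
After op 3 paint(1,6,K):
YYYYYYY
YYYYYYK
YYYYYYY
YYYYYYY
YYYYYYY
YYKKYRY
After op 4 fill(2,0,B) [38 cells changed]:
BBBBBBB
BBBBBBK
BBBBBBB
BBBBBBB
BBBBBBB
BBKKBRB
After op 5 paint(4,6,W):
BBBBBBB
BBBBBBK
BBBBBBB
BBBBBBB
BBBBBBW
BBKKBRB
After op 6 paint(0,3,K):
BBBKBBB
BBBBBBK
BBBBBBB
BBBBBBB
BBBBBBW
BBKKBRB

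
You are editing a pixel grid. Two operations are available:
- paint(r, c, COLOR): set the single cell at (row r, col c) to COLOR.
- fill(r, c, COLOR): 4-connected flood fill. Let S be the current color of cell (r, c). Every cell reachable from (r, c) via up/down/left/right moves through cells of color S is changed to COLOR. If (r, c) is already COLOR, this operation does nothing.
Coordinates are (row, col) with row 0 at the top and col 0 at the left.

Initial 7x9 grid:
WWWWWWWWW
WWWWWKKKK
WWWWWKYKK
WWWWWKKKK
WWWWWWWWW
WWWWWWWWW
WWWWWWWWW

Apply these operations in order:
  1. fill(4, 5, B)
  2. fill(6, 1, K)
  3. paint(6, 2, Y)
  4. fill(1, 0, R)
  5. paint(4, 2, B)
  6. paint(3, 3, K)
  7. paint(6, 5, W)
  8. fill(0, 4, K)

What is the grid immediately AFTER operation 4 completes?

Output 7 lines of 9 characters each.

After op 1 fill(4,5,B) [51 cells changed]:
BBBBBBBBB
BBBBBKKKK
BBBBBKYKK
BBBBBKKKK
BBBBBBBBB
BBBBBBBBB
BBBBBBBBB
After op 2 fill(6,1,K) [51 cells changed]:
KKKKKKKKK
KKKKKKKKK
KKKKKKYKK
KKKKKKKKK
KKKKKKKKK
KKKKKKKKK
KKKKKKKKK
After op 3 paint(6,2,Y):
KKKKKKKKK
KKKKKKKKK
KKKKKKYKK
KKKKKKKKK
KKKKKKKKK
KKKKKKKKK
KKYKKKKKK
After op 4 fill(1,0,R) [61 cells changed]:
RRRRRRRRR
RRRRRRRRR
RRRRRRYRR
RRRRRRRRR
RRRRRRRRR
RRRRRRRRR
RRYRRRRRR

Answer: RRRRRRRRR
RRRRRRRRR
RRRRRRYRR
RRRRRRRRR
RRRRRRRRR
RRRRRRRRR
RRYRRRRRR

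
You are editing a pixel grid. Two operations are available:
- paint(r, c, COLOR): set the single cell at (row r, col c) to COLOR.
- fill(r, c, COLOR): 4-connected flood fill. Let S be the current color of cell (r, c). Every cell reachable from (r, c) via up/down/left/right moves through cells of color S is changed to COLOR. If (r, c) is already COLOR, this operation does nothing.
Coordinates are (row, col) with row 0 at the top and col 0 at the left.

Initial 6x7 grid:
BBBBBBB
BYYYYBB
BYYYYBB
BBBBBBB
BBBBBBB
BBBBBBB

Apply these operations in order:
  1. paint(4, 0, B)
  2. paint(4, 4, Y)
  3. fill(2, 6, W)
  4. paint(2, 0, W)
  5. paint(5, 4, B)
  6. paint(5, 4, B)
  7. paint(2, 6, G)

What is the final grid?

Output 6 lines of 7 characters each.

Answer: WWWWWWW
WYYYYWW
WYYYYWG
WWWWWWW
WWWWYWW
WWWWBWW

Derivation:
After op 1 paint(4,0,B):
BBBBBBB
BYYYYBB
BYYYYBB
BBBBBBB
BBBBBBB
BBBBBBB
After op 2 paint(4,4,Y):
BBBBBBB
BYYYYBB
BYYYYBB
BBBBBBB
BBBBYBB
BBBBBBB
After op 3 fill(2,6,W) [33 cells changed]:
WWWWWWW
WYYYYWW
WYYYYWW
WWWWWWW
WWWWYWW
WWWWWWW
After op 4 paint(2,0,W):
WWWWWWW
WYYYYWW
WYYYYWW
WWWWWWW
WWWWYWW
WWWWWWW
After op 5 paint(5,4,B):
WWWWWWW
WYYYYWW
WYYYYWW
WWWWWWW
WWWWYWW
WWWWBWW
After op 6 paint(5,4,B):
WWWWWWW
WYYYYWW
WYYYYWW
WWWWWWW
WWWWYWW
WWWWBWW
After op 7 paint(2,6,G):
WWWWWWW
WYYYYWW
WYYYYWG
WWWWWWW
WWWWYWW
WWWWBWW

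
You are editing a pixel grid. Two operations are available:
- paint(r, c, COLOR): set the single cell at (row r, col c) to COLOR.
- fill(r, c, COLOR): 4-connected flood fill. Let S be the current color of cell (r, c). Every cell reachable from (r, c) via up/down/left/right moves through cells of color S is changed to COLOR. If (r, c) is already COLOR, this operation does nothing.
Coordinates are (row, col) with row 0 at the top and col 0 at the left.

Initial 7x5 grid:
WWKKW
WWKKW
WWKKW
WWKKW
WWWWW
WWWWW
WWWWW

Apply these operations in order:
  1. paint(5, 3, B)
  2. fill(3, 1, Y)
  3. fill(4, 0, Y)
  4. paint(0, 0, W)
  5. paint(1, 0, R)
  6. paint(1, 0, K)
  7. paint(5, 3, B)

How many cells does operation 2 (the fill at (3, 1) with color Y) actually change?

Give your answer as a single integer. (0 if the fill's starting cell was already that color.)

Answer: 26

Derivation:
After op 1 paint(5,3,B):
WWKKW
WWKKW
WWKKW
WWKKW
WWWWW
WWWBW
WWWWW
After op 2 fill(3,1,Y) [26 cells changed]:
YYKKY
YYKKY
YYKKY
YYKKY
YYYYY
YYYBY
YYYYY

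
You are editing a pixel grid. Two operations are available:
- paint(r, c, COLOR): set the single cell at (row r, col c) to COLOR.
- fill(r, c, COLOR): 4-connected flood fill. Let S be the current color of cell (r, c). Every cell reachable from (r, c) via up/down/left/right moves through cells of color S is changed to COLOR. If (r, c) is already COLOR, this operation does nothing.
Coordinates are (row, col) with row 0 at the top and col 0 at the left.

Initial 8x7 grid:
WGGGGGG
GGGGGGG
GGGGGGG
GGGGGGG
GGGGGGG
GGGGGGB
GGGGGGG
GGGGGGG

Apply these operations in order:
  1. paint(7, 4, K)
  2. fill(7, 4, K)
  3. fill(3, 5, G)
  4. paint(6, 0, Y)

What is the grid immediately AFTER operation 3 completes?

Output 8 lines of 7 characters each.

Answer: WGGGGGG
GGGGGGG
GGGGGGG
GGGGGGG
GGGGGGG
GGGGGGB
GGGGGGG
GGGGKGG

Derivation:
After op 1 paint(7,4,K):
WGGGGGG
GGGGGGG
GGGGGGG
GGGGGGG
GGGGGGG
GGGGGGB
GGGGGGG
GGGGKGG
After op 2 fill(7,4,K) [0 cells changed]:
WGGGGGG
GGGGGGG
GGGGGGG
GGGGGGG
GGGGGGG
GGGGGGB
GGGGGGG
GGGGKGG
After op 3 fill(3,5,G) [0 cells changed]:
WGGGGGG
GGGGGGG
GGGGGGG
GGGGGGG
GGGGGGG
GGGGGGB
GGGGGGG
GGGGKGG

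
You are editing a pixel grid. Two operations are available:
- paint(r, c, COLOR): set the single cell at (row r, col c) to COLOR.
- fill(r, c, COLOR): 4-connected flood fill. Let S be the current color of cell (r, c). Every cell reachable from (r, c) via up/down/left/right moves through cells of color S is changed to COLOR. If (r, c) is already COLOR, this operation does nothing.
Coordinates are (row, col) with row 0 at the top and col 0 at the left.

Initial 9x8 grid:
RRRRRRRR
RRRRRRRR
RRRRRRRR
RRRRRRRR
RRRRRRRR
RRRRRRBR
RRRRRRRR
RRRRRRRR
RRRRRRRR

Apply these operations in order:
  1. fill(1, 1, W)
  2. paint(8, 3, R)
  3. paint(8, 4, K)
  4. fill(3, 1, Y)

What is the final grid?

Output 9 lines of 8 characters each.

After op 1 fill(1,1,W) [71 cells changed]:
WWWWWWWW
WWWWWWWW
WWWWWWWW
WWWWWWWW
WWWWWWWW
WWWWWWBW
WWWWWWWW
WWWWWWWW
WWWWWWWW
After op 2 paint(8,3,R):
WWWWWWWW
WWWWWWWW
WWWWWWWW
WWWWWWWW
WWWWWWWW
WWWWWWBW
WWWWWWWW
WWWWWWWW
WWWRWWWW
After op 3 paint(8,4,K):
WWWWWWWW
WWWWWWWW
WWWWWWWW
WWWWWWWW
WWWWWWWW
WWWWWWBW
WWWWWWWW
WWWWWWWW
WWWRKWWW
After op 4 fill(3,1,Y) [69 cells changed]:
YYYYYYYY
YYYYYYYY
YYYYYYYY
YYYYYYYY
YYYYYYYY
YYYYYYBY
YYYYYYYY
YYYYYYYY
YYYRKYYY

Answer: YYYYYYYY
YYYYYYYY
YYYYYYYY
YYYYYYYY
YYYYYYYY
YYYYYYBY
YYYYYYYY
YYYYYYYY
YYYRKYYY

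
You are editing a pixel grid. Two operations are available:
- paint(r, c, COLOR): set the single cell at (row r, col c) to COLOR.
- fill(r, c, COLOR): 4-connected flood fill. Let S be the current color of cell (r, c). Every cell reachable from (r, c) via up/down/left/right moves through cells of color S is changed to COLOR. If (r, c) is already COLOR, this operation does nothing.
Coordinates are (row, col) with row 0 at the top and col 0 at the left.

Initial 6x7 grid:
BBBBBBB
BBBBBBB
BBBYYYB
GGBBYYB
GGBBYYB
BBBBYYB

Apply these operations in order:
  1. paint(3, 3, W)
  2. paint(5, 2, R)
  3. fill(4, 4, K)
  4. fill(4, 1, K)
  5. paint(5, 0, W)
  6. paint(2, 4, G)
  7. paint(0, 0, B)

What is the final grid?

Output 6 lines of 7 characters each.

After op 1 paint(3,3,W):
BBBBBBB
BBBBBBB
BBBYYYB
GGBWYYB
GGBBYYB
BBBBYYB
After op 2 paint(5,2,R):
BBBBBBB
BBBBBBB
BBBYYYB
GGBWYYB
GGBBYYB
BBRBYYB
After op 3 fill(4,4,K) [9 cells changed]:
BBBBBBB
BBBBBBB
BBBKKKB
GGBWKKB
GGBBKKB
BBRBKKB
After op 4 fill(4,1,K) [4 cells changed]:
BBBBBBB
BBBBBBB
BBBKKKB
KKBWKKB
KKBBKKB
BBRBKKB
After op 5 paint(5,0,W):
BBBBBBB
BBBBBBB
BBBKKKB
KKBWKKB
KKBBKKB
WBRBKKB
After op 6 paint(2,4,G):
BBBBBBB
BBBBBBB
BBBKGKB
KKBWKKB
KKBBKKB
WBRBKKB
After op 7 paint(0,0,B):
BBBBBBB
BBBBBBB
BBBKGKB
KKBWKKB
KKBBKKB
WBRBKKB

Answer: BBBBBBB
BBBBBBB
BBBKGKB
KKBWKKB
KKBBKKB
WBRBKKB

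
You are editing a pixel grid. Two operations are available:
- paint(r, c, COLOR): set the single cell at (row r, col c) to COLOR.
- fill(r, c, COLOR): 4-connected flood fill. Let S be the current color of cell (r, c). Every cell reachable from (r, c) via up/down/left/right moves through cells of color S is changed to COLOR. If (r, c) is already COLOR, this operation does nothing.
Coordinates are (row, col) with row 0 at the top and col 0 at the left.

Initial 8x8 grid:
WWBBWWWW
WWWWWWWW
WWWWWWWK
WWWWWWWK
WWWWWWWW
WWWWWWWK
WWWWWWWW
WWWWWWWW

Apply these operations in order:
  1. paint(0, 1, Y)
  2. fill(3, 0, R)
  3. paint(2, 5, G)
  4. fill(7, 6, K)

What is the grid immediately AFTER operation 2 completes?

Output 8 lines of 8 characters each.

After op 1 paint(0,1,Y):
WYBBWWWW
WWWWWWWW
WWWWWWWK
WWWWWWWK
WWWWWWWW
WWWWWWWK
WWWWWWWW
WWWWWWWW
After op 2 fill(3,0,R) [58 cells changed]:
RYBBRRRR
RRRRRRRR
RRRRRRRK
RRRRRRRK
RRRRRRRR
RRRRRRRK
RRRRRRRR
RRRRRRRR

Answer: RYBBRRRR
RRRRRRRR
RRRRRRRK
RRRRRRRK
RRRRRRRR
RRRRRRRK
RRRRRRRR
RRRRRRRR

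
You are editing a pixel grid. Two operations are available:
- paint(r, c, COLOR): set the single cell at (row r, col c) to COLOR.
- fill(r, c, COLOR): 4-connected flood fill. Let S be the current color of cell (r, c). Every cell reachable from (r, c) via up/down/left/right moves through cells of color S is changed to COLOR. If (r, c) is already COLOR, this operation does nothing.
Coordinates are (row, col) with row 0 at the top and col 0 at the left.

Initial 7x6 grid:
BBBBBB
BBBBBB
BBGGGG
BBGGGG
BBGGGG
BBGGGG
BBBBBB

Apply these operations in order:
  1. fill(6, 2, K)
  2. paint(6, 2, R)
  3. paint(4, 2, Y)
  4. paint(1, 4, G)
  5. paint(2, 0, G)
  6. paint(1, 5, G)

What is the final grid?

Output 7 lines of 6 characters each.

After op 1 fill(6,2,K) [26 cells changed]:
KKKKKK
KKKKKK
KKGGGG
KKGGGG
KKGGGG
KKGGGG
KKKKKK
After op 2 paint(6,2,R):
KKKKKK
KKKKKK
KKGGGG
KKGGGG
KKGGGG
KKGGGG
KKRKKK
After op 3 paint(4,2,Y):
KKKKKK
KKKKKK
KKGGGG
KKGGGG
KKYGGG
KKGGGG
KKRKKK
After op 4 paint(1,4,G):
KKKKKK
KKKKGK
KKGGGG
KKGGGG
KKYGGG
KKGGGG
KKRKKK
After op 5 paint(2,0,G):
KKKKKK
KKKKGK
GKGGGG
KKGGGG
KKYGGG
KKGGGG
KKRKKK
After op 6 paint(1,5,G):
KKKKKK
KKKKGG
GKGGGG
KKGGGG
KKYGGG
KKGGGG
KKRKKK

Answer: KKKKKK
KKKKGG
GKGGGG
KKGGGG
KKYGGG
KKGGGG
KKRKKK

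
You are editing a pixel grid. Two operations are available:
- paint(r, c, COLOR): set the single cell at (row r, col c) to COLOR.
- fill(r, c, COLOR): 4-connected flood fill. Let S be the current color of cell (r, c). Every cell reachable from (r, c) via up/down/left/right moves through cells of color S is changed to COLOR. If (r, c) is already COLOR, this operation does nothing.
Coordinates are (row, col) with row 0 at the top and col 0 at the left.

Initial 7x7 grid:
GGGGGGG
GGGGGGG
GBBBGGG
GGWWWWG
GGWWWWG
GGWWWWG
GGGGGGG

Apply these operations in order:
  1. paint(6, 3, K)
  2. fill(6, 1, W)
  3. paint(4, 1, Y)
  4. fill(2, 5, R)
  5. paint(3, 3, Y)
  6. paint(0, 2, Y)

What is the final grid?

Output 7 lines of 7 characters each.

Answer: RRYRRRR
RRRRRRR
RBBBRRR
RRRYRRR
RYRRRRR
RRRRRRR
RRRKRRR

Derivation:
After op 1 paint(6,3,K):
GGGGGGG
GGGGGGG
GBBBGGG
GGWWWWG
GGWWWWG
GGWWWWG
GGGKGGG
After op 2 fill(6,1,W) [33 cells changed]:
WWWWWWW
WWWWWWW
WBBBWWW
WWWWWWW
WWWWWWW
WWWWWWW
WWWKWWW
After op 3 paint(4,1,Y):
WWWWWWW
WWWWWWW
WBBBWWW
WWWWWWW
WYWWWWW
WWWWWWW
WWWKWWW
After op 4 fill(2,5,R) [44 cells changed]:
RRRRRRR
RRRRRRR
RBBBRRR
RRRRRRR
RYRRRRR
RRRRRRR
RRRKRRR
After op 5 paint(3,3,Y):
RRRRRRR
RRRRRRR
RBBBRRR
RRRYRRR
RYRRRRR
RRRRRRR
RRRKRRR
After op 6 paint(0,2,Y):
RRYRRRR
RRRRRRR
RBBBRRR
RRRYRRR
RYRRRRR
RRRRRRR
RRRKRRR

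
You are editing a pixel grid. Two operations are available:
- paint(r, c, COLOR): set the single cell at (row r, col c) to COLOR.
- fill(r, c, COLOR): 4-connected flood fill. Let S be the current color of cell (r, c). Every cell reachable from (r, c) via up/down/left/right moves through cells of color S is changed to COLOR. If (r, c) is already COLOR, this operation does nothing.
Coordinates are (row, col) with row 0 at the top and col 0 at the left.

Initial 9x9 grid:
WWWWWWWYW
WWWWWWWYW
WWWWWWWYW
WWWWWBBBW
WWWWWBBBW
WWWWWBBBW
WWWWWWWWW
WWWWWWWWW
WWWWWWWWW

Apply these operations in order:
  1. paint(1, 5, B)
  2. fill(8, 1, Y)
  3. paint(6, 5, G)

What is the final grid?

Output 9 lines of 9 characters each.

Answer: YYYYYYYYY
YYYYYBYYY
YYYYYYYYY
YYYYYBBBY
YYYYYBBBY
YYYYYBBBY
YYYYYGYYY
YYYYYYYYY
YYYYYYYYY

Derivation:
After op 1 paint(1,5,B):
WWWWWWWYW
WWWWWBWYW
WWWWWWWYW
WWWWWBBBW
WWWWWBBBW
WWWWWBBBW
WWWWWWWWW
WWWWWWWWW
WWWWWWWWW
After op 2 fill(8,1,Y) [68 cells changed]:
YYYYYYYYY
YYYYYBYYY
YYYYYYYYY
YYYYYBBBY
YYYYYBBBY
YYYYYBBBY
YYYYYYYYY
YYYYYYYYY
YYYYYYYYY
After op 3 paint(6,5,G):
YYYYYYYYY
YYYYYBYYY
YYYYYYYYY
YYYYYBBBY
YYYYYBBBY
YYYYYBBBY
YYYYYGYYY
YYYYYYYYY
YYYYYYYYY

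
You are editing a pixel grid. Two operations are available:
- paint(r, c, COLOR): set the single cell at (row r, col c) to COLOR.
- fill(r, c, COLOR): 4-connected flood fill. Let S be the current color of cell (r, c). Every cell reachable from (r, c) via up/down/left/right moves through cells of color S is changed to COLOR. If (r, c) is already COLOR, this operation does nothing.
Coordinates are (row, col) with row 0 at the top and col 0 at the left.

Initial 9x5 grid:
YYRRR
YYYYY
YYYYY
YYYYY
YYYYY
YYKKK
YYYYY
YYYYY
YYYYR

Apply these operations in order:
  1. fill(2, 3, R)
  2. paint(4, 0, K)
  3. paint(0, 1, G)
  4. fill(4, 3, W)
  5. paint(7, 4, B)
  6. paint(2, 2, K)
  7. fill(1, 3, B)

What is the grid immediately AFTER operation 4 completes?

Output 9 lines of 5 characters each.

Answer: WGWWW
WWWWW
WWWWW
WWWWW
KWWWW
WWKKK
WWWWW
WWWWW
WWWWW

Derivation:
After op 1 fill(2,3,R) [38 cells changed]:
RRRRR
RRRRR
RRRRR
RRRRR
RRRRR
RRKKK
RRRRR
RRRRR
RRRRR
After op 2 paint(4,0,K):
RRRRR
RRRRR
RRRRR
RRRRR
KRRRR
RRKKK
RRRRR
RRRRR
RRRRR
After op 3 paint(0,1,G):
RGRRR
RRRRR
RRRRR
RRRRR
KRRRR
RRKKK
RRRRR
RRRRR
RRRRR
After op 4 fill(4,3,W) [40 cells changed]:
WGWWW
WWWWW
WWWWW
WWWWW
KWWWW
WWKKK
WWWWW
WWWWW
WWWWW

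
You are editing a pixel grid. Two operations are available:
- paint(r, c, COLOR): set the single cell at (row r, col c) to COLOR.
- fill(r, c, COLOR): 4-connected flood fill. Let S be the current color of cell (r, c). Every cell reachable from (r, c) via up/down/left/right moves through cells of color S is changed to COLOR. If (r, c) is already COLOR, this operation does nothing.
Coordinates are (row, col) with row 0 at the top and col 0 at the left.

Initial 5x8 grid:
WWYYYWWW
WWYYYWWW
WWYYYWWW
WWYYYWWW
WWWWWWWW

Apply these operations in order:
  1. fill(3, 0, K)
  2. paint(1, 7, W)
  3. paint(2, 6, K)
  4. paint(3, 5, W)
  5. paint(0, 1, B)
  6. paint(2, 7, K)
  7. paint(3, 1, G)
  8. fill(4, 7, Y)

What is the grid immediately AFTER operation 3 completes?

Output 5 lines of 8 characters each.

After op 1 fill(3,0,K) [28 cells changed]:
KKYYYKKK
KKYYYKKK
KKYYYKKK
KKYYYKKK
KKKKKKKK
After op 2 paint(1,7,W):
KKYYYKKK
KKYYYKKW
KKYYYKKK
KKYYYKKK
KKKKKKKK
After op 3 paint(2,6,K):
KKYYYKKK
KKYYYKKW
KKYYYKKK
KKYYYKKK
KKKKKKKK

Answer: KKYYYKKK
KKYYYKKW
KKYYYKKK
KKYYYKKK
KKKKKKKK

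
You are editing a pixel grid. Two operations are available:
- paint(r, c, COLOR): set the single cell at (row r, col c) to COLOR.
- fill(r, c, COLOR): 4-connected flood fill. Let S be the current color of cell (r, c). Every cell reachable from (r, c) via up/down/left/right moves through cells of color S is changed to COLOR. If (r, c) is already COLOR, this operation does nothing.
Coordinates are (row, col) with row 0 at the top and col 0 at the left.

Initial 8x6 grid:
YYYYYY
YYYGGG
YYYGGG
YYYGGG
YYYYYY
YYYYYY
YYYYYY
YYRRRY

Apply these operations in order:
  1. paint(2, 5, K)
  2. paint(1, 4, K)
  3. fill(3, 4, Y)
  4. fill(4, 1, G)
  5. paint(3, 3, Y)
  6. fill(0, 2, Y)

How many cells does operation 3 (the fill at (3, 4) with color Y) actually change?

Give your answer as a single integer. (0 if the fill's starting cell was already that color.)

Answer: 6

Derivation:
After op 1 paint(2,5,K):
YYYYYY
YYYGGG
YYYGGK
YYYGGG
YYYYYY
YYYYYY
YYYYYY
YYRRRY
After op 2 paint(1,4,K):
YYYYYY
YYYGKG
YYYGGK
YYYGGG
YYYYYY
YYYYYY
YYYYYY
YYRRRY
After op 3 fill(3,4,Y) [6 cells changed]:
YYYYYY
YYYYKG
YYYYYK
YYYYYY
YYYYYY
YYYYYY
YYYYYY
YYRRRY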